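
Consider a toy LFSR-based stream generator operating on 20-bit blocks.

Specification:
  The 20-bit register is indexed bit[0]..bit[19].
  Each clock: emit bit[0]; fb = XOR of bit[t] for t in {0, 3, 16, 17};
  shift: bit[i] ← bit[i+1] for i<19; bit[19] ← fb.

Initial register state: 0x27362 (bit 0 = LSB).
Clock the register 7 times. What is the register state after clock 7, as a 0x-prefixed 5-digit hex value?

reg_0 = 0x27362
clock 1: out=0, reg = 0x939B1
clock 2: out=1, reg = 0x49CD8
clock 3: out=0, reg = 0xA4E6C
clock 4: out=0, reg = 0x52736
clock 5: out=0, reg = 0xA939B
clock 6: out=1, reg = 0xD49CD
clock 7: out=1, reg = 0xEA4E6

0xEA4E6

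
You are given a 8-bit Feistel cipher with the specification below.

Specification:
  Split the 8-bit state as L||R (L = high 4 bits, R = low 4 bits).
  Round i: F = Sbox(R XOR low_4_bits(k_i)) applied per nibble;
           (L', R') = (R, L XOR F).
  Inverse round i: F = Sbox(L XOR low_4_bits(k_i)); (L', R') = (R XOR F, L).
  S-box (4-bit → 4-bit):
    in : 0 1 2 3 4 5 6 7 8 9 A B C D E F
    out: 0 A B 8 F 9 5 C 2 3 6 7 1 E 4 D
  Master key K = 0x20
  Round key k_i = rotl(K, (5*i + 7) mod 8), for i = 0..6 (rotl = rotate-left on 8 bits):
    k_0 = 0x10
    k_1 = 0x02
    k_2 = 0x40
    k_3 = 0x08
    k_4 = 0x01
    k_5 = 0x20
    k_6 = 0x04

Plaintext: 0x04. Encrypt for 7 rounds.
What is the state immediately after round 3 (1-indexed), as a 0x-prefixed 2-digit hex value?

0xA9

s_0 = plaintext = 0x04
s_1 = Round(s_0, k_0) = 0x4F
s_2 = Round(s_1, k_1) = 0xFA
s_3 = Round(s_2, k_2) = 0xA9
s_4 = Round(s_3, k_3) = 0x90
s_5 = Round(s_4, k_4) = 0x03
s_6 = Round(s_5, k_5) = 0x38
s_7 = Round(s_6, k_6) = 0x82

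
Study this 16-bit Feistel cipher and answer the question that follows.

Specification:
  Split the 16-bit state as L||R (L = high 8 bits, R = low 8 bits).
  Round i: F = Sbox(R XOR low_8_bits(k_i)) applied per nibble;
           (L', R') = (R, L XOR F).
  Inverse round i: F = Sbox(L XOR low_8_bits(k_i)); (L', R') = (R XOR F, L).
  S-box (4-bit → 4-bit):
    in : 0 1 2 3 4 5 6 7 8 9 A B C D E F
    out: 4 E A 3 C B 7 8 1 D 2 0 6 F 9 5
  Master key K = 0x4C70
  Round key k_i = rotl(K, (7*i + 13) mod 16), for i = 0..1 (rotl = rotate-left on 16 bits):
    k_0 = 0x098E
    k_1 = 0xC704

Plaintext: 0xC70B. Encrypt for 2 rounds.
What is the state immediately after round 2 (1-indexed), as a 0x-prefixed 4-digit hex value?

0xDCFA

s_0 = plaintext = 0xC70B
s_1 = Round(s_0, k_0) = 0x0BDC
s_2 = Round(s_1, k_1) = 0xDCFA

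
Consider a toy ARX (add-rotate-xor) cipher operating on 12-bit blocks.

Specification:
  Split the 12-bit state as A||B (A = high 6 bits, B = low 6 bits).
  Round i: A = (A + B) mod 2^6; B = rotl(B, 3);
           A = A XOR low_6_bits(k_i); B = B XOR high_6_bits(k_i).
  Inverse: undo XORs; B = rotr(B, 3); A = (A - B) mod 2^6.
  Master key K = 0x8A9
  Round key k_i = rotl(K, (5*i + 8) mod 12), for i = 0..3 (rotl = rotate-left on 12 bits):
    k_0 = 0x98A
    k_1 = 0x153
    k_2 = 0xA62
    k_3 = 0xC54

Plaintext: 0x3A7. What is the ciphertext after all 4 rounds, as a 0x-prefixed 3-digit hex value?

0x26A

s_0 = plaintext = 0x3A7
s_1 = Round(s_0, k_0) = 0xFDA
s_2 = Round(s_1, k_1) = 0x296
s_3 = Round(s_2, k_2) = 0x09B
s_4 = Round(s_3, k_3) = 0x26A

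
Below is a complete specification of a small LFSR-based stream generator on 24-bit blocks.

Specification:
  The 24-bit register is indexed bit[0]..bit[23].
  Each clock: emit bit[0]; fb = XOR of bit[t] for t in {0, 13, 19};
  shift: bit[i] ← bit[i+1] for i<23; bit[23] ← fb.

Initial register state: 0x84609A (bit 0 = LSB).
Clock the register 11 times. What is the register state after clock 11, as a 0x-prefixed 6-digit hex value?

reg_0 = 0x84609A
clock 1: out=0, reg = 0xC2304D
clock 2: out=1, reg = 0x611826
clock 3: out=0, reg = 0x308C13
clock 4: out=1, reg = 0x984609
clock 5: out=1, reg = 0x4C2304
clock 6: out=0, reg = 0x261182
clock 7: out=0, reg = 0x1308C1
clock 8: out=1, reg = 0x898460
clock 9: out=0, reg = 0xC4C230
clock 10: out=0, reg = 0x626118
clock 11: out=0, reg = 0xB1308C

0xB1308C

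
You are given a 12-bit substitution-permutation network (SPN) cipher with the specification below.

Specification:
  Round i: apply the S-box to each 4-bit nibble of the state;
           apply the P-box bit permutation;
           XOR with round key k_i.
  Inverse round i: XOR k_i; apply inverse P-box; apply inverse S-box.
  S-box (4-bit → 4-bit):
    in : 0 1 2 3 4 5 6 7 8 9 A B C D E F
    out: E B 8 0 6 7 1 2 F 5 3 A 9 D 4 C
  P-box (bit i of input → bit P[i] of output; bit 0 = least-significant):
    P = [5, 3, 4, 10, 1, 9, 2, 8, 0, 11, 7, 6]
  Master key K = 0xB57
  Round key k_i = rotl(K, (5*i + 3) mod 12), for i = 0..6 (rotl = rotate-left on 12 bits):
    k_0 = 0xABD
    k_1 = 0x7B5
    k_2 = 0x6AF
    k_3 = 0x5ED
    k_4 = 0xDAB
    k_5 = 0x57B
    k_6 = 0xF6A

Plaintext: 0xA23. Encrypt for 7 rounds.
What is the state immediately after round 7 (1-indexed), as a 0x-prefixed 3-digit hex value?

s_0 = plaintext = 0xA23
s_1 = Round(s_0, k_0) = 0x3BC
s_2 = Round(s_1, k_1) = 0x095
s_3 = Round(s_2, k_2) = 0xE51
s_4 = Round(s_3, k_3) = 0x343
s_5 = Round(s_4, k_4) = 0xFAF
s_6 = Round(s_5, k_5) = 0x3A9
s_7 = Round(s_6, k_6) = 0xD58

0xD58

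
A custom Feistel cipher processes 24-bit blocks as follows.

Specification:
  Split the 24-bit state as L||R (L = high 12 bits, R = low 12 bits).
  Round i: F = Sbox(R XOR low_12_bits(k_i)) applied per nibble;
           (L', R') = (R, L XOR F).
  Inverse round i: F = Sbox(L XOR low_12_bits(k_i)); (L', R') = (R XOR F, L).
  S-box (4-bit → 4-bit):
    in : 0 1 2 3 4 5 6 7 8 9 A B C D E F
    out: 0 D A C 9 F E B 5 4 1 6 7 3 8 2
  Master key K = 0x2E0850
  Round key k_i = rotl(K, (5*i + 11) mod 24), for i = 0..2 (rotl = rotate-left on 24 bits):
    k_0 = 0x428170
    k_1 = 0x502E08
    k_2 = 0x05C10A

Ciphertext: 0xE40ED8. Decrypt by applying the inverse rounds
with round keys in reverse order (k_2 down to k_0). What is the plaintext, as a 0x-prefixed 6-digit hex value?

0x35A4DD

s_0 = ciphertext = 0xE40ED8
s_1 = InvRound(s_0, k_2) = 0xC49E40
s_2 = InvRound(s_1, k_1) = 0x4DDC49
s_3 = InvRound(s_2, k_0) = 0x35A4DD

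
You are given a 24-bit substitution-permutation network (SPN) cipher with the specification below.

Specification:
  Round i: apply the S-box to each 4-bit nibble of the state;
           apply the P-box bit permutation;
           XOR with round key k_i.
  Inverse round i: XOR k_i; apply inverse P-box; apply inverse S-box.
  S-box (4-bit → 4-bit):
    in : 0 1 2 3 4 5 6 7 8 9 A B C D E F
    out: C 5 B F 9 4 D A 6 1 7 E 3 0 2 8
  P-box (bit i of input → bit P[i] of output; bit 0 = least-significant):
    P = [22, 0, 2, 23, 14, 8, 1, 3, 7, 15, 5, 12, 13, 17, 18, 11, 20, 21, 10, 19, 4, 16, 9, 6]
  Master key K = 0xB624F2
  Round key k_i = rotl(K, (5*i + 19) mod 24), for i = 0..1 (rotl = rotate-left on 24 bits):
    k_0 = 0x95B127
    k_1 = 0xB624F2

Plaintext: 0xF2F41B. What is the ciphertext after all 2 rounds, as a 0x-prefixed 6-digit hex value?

s_0 = plaintext = 0xF2F41B
s_1 = Round(s_0, k_0) = 0x2DE9E0
s_2 = Round(s_1, k_1) = 0x352526

0x352526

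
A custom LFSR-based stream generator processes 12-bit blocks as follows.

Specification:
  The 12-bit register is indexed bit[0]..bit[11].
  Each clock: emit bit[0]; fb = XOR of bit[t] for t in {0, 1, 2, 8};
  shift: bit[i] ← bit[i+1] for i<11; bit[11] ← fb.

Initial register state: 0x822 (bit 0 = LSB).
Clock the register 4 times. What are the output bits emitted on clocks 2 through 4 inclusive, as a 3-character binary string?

100

reg_0 = 0x822
clock 1: out=0, reg = 0xC11
clock 2: out=1, reg = 0xE08
clock 3: out=0, reg = 0x704
clock 4: out=0, reg = 0x382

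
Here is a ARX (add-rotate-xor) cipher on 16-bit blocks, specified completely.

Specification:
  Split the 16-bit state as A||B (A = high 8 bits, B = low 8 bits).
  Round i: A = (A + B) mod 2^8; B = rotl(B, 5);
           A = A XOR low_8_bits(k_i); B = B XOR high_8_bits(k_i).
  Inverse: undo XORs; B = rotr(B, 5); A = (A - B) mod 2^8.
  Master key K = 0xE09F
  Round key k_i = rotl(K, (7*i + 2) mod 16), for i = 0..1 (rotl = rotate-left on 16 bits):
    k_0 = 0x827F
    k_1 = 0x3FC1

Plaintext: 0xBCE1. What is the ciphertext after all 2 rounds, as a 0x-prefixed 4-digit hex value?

0x61E8

s_0 = plaintext = 0xBCE1
s_1 = Round(s_0, k_0) = 0xE2BE
s_2 = Round(s_1, k_1) = 0x61E8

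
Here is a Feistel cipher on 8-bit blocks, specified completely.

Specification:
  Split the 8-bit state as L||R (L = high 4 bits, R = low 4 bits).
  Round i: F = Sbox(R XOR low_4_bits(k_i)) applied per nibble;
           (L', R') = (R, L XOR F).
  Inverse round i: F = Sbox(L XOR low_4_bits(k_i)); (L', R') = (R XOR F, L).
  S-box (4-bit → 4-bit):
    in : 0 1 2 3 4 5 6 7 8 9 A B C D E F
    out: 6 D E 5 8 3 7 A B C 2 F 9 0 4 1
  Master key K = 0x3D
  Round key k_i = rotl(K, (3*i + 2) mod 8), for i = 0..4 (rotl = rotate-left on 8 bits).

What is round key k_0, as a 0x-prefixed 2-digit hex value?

K = 0x3D
k_0 = rotl(K, (3*0+2) mod 8) = rotl(K, 2) = 0xF4

0xF4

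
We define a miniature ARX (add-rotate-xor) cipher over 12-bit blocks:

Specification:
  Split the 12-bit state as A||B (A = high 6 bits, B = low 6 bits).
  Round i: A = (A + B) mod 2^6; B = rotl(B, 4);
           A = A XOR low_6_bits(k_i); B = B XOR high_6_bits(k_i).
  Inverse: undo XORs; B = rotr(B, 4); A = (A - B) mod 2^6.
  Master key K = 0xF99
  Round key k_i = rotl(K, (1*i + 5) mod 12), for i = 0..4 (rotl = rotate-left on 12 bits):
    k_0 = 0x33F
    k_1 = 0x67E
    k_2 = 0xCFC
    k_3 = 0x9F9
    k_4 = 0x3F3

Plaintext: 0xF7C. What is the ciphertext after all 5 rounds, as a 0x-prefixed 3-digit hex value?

0x290

s_0 = plaintext = 0xF7C
s_1 = Round(s_0, k_0) = 0x183
s_2 = Round(s_1, k_1) = 0xDE9
s_3 = Round(s_2, k_2) = 0x729
s_4 = Round(s_3, k_3) = 0xF3D
s_5 = Round(s_4, k_4) = 0x290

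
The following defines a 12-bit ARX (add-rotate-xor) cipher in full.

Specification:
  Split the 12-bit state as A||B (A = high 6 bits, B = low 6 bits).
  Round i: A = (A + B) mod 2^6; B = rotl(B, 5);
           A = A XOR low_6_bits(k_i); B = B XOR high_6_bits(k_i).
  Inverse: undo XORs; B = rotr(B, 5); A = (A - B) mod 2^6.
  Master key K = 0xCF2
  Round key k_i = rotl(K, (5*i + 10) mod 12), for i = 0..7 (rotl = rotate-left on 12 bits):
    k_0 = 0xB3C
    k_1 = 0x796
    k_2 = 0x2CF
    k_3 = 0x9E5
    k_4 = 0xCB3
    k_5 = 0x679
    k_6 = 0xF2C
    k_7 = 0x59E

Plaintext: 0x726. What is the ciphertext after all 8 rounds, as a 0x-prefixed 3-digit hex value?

s_0 = plaintext = 0x726
s_1 = Round(s_0, k_0) = 0xFBF
s_2 = Round(s_1, k_1) = 0xAE1
s_3 = Round(s_2, k_2) = 0x0FB
s_4 = Round(s_3, k_3) = 0x6DA
s_5 = Round(s_4, k_4) = 0x1BF
s_6 = Round(s_5, k_5) = 0xF26
s_7 = Round(s_6, k_6) = 0x3AF
s_8 = Round(s_7, k_7) = 0x8E1

0x8E1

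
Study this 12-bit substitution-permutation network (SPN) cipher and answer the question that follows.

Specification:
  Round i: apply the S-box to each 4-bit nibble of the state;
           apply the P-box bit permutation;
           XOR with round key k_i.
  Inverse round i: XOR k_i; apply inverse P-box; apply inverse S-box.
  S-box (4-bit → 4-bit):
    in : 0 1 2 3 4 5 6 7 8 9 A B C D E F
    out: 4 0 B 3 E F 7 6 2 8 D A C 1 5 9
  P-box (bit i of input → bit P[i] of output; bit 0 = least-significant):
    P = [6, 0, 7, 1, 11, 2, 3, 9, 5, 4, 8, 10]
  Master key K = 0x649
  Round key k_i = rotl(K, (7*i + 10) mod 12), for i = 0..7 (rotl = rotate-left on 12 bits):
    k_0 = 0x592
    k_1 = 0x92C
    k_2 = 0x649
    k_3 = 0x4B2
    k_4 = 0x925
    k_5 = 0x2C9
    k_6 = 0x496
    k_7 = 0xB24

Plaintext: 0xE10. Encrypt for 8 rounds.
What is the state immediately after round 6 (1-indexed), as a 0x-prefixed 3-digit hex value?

s_0 = plaintext = 0xE10
s_1 = Round(s_0, k_0) = 0x432
s_2 = Round(s_1, k_1) = 0x47B
s_3 = Round(s_2, k_2) = 0x356
s_4 = Round(s_3, k_3) = 0xE4F
s_5 = Round(s_4, k_4) = 0xA4B
s_6 = Round(s_5, k_5) = 0x5E6
s_7 = Round(s_6, k_6) = 0x96F
s_8 = Round(s_7, k_7) = 0x76A

0x5E6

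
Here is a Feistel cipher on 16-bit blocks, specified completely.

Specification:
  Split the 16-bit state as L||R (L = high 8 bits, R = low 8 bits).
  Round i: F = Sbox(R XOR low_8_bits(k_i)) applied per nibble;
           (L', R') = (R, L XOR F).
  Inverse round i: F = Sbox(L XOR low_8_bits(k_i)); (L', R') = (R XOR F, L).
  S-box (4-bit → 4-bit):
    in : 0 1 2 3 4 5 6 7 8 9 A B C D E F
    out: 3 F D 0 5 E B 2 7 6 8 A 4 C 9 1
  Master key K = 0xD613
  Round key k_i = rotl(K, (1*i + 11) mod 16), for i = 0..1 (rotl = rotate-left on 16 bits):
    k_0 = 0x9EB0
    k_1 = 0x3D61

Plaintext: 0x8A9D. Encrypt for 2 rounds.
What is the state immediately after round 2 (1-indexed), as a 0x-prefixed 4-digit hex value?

s_0 = plaintext = 0x8A9D
s_1 = Round(s_0, k_0) = 0x9D56
s_2 = Round(s_1, k_1) = 0x569F

0x569F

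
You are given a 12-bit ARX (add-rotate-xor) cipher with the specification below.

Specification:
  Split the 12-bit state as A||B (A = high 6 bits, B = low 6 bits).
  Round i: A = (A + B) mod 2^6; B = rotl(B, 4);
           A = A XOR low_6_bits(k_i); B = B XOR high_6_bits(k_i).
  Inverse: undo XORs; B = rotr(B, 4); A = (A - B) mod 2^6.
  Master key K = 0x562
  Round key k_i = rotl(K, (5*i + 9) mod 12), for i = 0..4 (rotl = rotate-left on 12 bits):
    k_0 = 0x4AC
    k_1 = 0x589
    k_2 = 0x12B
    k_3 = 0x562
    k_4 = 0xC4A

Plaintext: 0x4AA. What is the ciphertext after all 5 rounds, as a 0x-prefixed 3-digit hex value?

s_0 = plaintext = 0x4AA
s_1 = Round(s_0, k_0) = 0x438
s_2 = Round(s_1, k_1) = 0x058
s_3 = Round(s_2, k_2) = 0xC82
s_4 = Round(s_3, k_3) = 0x5B5
s_5 = Round(s_4, k_4) = 0x06C

0x06C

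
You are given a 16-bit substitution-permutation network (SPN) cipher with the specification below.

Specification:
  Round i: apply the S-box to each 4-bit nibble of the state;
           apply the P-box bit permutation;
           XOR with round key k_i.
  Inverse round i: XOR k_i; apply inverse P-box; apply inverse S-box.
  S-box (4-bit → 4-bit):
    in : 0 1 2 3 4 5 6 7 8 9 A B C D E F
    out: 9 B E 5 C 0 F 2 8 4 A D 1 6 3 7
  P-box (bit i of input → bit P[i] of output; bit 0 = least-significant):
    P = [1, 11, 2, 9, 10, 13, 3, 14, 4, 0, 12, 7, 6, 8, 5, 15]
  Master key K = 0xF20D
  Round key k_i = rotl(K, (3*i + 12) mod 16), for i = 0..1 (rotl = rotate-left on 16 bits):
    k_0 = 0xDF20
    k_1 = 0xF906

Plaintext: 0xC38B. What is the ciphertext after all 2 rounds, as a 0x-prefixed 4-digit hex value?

0x4301

s_0 = plaintext = 0xC38B
s_1 = Round(s_0, k_0) = 0x8D76
s_2 = Round(s_1, k_1) = 0x4301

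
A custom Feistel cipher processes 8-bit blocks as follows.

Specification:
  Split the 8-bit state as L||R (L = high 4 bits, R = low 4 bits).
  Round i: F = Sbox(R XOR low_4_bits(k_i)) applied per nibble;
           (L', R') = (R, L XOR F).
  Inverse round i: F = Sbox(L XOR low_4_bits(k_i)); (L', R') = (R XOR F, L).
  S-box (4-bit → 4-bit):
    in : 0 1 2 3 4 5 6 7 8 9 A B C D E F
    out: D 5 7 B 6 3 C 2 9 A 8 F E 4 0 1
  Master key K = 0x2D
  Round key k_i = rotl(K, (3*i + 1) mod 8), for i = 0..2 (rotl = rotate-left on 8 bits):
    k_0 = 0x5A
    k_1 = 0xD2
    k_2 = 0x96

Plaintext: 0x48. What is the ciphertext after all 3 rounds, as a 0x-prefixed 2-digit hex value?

s_0 = plaintext = 0x48
s_1 = Round(s_0, k_0) = 0x83
s_2 = Round(s_1, k_1) = 0x3D
s_3 = Round(s_2, k_2) = 0xDC

0xDC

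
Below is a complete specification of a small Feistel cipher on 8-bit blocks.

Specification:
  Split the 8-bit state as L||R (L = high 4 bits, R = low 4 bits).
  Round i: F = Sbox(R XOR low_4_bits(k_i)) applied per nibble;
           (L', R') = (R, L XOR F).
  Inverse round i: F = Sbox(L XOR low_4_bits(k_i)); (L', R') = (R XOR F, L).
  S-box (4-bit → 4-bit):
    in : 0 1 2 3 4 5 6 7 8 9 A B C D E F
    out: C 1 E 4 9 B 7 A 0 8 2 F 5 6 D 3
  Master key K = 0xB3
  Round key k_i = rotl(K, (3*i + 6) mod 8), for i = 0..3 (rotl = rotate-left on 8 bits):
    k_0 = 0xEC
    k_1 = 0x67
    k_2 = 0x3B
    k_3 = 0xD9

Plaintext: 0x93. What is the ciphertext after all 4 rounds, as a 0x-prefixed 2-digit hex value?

0x78

s_0 = plaintext = 0x93
s_1 = Round(s_0, k_0) = 0x3A
s_2 = Round(s_1, k_1) = 0xA5
s_3 = Round(s_2, k_2) = 0x57
s_4 = Round(s_3, k_3) = 0x78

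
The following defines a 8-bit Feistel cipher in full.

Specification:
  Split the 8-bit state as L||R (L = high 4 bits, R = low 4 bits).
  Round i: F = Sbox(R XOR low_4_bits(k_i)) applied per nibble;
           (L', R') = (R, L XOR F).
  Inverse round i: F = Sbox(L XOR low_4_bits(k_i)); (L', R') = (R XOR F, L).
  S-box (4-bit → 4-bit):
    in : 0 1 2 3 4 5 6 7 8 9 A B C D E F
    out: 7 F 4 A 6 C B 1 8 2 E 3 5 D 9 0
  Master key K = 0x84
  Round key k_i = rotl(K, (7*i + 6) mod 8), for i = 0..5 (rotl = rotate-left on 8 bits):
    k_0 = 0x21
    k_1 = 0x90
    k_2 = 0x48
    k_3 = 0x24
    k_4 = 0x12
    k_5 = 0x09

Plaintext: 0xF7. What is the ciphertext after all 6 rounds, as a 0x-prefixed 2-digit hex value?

0x7C

s_0 = plaintext = 0xF7
s_1 = Round(s_0, k_0) = 0x74
s_2 = Round(s_1, k_1) = 0x41
s_3 = Round(s_2, k_2) = 0x16
s_4 = Round(s_3, k_3) = 0x65
s_5 = Round(s_4, k_4) = 0x57
s_6 = Round(s_5, k_5) = 0x7C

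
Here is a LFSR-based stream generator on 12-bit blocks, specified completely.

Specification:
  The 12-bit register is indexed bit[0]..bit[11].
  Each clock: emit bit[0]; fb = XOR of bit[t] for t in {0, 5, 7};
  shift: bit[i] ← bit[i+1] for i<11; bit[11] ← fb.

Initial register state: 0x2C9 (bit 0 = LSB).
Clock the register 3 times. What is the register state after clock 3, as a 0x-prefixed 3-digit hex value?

reg_0 = 0x2C9
clock 1: out=1, reg = 0x164
clock 2: out=0, reg = 0x8B2
clock 3: out=0, reg = 0x459

0x459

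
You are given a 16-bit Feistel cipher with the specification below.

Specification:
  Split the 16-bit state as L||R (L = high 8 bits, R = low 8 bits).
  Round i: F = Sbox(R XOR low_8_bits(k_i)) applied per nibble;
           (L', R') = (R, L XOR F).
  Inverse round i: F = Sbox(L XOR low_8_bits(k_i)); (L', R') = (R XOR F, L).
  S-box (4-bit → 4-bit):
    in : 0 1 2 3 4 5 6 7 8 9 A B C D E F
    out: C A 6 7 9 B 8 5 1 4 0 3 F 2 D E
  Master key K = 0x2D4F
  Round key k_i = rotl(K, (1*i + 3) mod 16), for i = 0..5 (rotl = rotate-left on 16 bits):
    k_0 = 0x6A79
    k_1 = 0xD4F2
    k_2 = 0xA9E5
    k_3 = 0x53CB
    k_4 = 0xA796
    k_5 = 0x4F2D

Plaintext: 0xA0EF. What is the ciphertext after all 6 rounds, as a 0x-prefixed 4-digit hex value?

s_0 = plaintext = 0xA0EF
s_1 = Round(s_0, k_0) = 0xEFE8
s_2 = Round(s_1, k_1) = 0xE84F
s_3 = Round(s_2, k_2) = 0x4FE8
s_4 = Round(s_3, k_3) = 0xE828
s_5 = Round(s_4, k_4) = 0x28D5
s_6 = Round(s_5, k_5) = 0xD5C9

0xD5C9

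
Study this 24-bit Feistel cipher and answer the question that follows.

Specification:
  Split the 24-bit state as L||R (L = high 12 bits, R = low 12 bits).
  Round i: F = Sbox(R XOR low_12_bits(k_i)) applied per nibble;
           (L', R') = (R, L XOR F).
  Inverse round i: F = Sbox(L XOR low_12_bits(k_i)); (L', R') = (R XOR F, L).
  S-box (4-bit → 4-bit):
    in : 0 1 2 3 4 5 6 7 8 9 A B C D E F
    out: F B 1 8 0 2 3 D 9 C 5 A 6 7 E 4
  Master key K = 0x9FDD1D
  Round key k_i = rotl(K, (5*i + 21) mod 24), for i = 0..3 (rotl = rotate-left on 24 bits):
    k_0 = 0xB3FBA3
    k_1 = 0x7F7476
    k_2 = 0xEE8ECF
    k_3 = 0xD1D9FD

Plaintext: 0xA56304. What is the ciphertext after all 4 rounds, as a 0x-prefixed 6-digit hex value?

s_0 = plaintext = 0xA56304
s_1 = Round(s_0, k_0) = 0x30430B
s_2 = Round(s_1, k_1) = 0x30BED3
s_3 = Round(s_2, k_2) = 0xED3CBD
s_4 = Round(s_3, k_3) = 0xCBDCDC

0xCBDCDC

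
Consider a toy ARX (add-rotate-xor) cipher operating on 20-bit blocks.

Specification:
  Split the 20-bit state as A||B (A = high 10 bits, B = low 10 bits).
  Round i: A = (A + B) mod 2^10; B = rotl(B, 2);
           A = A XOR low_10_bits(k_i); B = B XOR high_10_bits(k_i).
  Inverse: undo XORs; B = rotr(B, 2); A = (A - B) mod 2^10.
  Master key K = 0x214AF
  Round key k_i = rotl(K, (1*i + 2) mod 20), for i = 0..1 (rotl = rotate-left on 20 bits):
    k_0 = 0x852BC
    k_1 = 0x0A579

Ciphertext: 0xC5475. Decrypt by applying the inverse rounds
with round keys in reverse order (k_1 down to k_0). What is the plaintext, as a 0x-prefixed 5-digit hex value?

s_0 = ciphertext = 0xC5475
s_1 = InvRound(s_0, k_1) = 0x95417
s_2 = InvRound(s_1, k_0) = 0x5A780

0x5A780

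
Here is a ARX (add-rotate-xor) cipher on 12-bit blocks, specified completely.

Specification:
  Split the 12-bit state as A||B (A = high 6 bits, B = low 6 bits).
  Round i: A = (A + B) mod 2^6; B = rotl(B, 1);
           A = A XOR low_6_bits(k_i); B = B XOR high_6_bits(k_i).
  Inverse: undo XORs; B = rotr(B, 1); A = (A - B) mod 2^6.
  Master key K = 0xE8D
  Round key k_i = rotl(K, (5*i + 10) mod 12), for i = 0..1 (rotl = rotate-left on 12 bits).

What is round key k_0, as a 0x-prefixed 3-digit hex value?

K = 0xE8D
k_0 = rotl(K, (5*0+10) mod 12) = rotl(K, 10) = 0x7A3

0x7A3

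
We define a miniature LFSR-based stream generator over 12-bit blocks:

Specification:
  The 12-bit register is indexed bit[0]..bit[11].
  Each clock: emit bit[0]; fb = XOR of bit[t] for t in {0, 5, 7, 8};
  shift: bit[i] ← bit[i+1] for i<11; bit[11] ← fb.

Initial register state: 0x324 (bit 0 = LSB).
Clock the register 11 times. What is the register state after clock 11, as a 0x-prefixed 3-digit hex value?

0x770

reg_0 = 0x324
clock 1: out=0, reg = 0x192
clock 2: out=0, reg = 0x0C9
clock 3: out=1, reg = 0x064
clock 4: out=0, reg = 0x832
clock 5: out=0, reg = 0xC19
clock 6: out=1, reg = 0xE0C
clock 7: out=0, reg = 0x706
clock 8: out=0, reg = 0xB83
clock 9: out=1, reg = 0xDC1
clock 10: out=1, reg = 0xEE0
clock 11: out=0, reg = 0x770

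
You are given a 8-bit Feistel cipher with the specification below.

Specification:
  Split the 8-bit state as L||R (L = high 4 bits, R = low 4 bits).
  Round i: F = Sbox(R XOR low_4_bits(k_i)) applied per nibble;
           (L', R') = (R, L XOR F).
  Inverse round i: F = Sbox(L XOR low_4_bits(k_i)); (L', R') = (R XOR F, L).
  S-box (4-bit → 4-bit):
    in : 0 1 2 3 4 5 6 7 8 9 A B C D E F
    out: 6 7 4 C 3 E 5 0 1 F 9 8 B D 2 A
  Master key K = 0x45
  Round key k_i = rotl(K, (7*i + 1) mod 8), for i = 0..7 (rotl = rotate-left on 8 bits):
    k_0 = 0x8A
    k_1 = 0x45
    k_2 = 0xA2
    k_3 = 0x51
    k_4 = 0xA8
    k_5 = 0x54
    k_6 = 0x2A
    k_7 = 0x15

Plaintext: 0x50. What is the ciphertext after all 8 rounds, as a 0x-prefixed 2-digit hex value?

s_0 = plaintext = 0x50
s_1 = Round(s_0, k_0) = 0x0C
s_2 = Round(s_1, k_1) = 0xCF
s_3 = Round(s_2, k_2) = 0xF1
s_4 = Round(s_3, k_3) = 0x19
s_5 = Round(s_4, k_4) = 0x96
s_6 = Round(s_5, k_5) = 0x6D
s_7 = Round(s_6, k_6) = 0xD6
s_8 = Round(s_7, k_7) = 0x61

0x61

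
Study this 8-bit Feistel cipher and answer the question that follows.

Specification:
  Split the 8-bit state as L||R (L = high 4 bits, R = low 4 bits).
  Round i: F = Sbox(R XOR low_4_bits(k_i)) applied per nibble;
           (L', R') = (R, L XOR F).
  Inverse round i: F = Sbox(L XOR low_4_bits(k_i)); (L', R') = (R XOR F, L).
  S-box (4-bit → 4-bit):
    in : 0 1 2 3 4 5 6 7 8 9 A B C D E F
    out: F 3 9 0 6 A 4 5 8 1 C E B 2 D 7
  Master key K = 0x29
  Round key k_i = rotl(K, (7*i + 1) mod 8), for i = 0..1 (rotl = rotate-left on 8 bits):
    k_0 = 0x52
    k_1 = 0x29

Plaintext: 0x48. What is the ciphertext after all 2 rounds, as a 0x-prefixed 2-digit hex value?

0x8B

s_0 = plaintext = 0x48
s_1 = Round(s_0, k_0) = 0x88
s_2 = Round(s_1, k_1) = 0x8B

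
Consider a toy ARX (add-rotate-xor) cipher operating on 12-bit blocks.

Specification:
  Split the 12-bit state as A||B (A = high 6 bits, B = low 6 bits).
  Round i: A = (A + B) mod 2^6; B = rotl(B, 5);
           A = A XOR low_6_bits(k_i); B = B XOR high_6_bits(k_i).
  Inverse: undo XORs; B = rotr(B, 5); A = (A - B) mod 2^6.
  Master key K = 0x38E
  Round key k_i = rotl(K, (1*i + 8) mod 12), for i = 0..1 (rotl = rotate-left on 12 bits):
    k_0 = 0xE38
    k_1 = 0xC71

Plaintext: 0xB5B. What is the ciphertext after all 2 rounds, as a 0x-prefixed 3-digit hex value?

0xD1B

s_0 = plaintext = 0xB5B
s_1 = Round(s_0, k_0) = 0xC15
s_2 = Round(s_1, k_1) = 0xD1B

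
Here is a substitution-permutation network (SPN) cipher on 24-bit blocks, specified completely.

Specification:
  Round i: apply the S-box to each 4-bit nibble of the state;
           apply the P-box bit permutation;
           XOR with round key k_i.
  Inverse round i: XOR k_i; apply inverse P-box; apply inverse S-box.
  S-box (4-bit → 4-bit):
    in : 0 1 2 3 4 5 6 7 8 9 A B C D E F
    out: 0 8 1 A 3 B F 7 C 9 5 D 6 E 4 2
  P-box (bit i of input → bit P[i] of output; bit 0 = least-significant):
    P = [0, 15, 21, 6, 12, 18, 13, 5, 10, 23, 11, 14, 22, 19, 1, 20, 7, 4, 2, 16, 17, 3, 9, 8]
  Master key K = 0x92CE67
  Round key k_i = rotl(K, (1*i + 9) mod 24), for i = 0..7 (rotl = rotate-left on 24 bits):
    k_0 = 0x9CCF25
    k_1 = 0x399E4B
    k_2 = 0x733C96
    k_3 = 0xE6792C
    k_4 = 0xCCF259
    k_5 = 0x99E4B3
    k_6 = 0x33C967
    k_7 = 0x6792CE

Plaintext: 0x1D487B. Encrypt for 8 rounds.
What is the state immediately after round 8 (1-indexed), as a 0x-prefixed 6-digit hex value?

0x7930FF

s_0 = plaintext = 0x1D487B
s_1 = Round(s_0, k_0) = 0xF1B670
s_2 = Round(s_1, k_1) = 0xECE241
s_3 = Round(s_2, k_2) = 0x772AC0
s_4 = Round(s_3, k_3) = 0xA057B0
s_5 = Round(s_4, k_4) = 0x16CC79
s_6 = Round(s_5, k_5) = 0x14DD64
s_7 = Round(s_6, k_6) = 0xAF30D4
s_8 = Round(s_7, k_7) = 0x7930FF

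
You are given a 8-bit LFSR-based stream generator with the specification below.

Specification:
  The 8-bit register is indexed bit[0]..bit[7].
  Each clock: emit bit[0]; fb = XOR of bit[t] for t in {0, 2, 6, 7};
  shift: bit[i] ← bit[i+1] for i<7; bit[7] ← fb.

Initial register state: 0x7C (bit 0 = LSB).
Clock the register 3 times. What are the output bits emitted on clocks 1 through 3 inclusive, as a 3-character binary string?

reg_0 = 0x7C
clock 1: out=0, reg = 0x3E
clock 2: out=0, reg = 0x9F
clock 3: out=1, reg = 0xCF

001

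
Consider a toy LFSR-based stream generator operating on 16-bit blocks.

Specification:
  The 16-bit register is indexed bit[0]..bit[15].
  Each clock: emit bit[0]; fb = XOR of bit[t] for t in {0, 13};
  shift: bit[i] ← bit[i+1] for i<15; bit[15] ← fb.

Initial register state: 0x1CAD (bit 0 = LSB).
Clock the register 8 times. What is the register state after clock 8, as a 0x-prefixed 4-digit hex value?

0x851C

reg_0 = 0x1CAD
clock 1: out=1, reg = 0x8E56
clock 2: out=0, reg = 0x472B
clock 3: out=1, reg = 0xA395
clock 4: out=1, reg = 0x51CA
clock 5: out=0, reg = 0x28E5
clock 6: out=1, reg = 0x1472
clock 7: out=0, reg = 0x0A39
clock 8: out=1, reg = 0x851C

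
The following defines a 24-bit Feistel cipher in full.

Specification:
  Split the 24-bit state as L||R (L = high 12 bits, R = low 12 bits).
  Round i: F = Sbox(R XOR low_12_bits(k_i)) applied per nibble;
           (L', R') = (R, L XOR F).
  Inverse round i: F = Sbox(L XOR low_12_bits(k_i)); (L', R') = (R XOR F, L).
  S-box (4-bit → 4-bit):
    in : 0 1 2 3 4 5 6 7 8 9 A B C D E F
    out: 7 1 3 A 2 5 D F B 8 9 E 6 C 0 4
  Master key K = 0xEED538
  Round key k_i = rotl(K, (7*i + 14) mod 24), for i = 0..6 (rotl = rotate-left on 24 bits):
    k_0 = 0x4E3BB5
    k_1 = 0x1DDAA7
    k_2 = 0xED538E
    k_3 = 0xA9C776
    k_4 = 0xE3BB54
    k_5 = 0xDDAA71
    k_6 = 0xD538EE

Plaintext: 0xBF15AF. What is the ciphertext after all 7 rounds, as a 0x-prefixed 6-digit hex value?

0x0B9A03

s_0 = plaintext = 0xBF15AF
s_1 = Round(s_0, k_0) = 0x5AFBE8
s_2 = Round(s_1, k_1) = 0xBE848B
s_3 = Round(s_2, k_2) = 0x48B49D
s_4 = Round(s_3, k_3) = 0x49DE85
s_5 = Round(s_4, k_4) = 0xE8515C
s_6 = Round(s_5, k_5) = 0x15C0B9
s_7 = Round(s_6, k_6) = 0x0B9A03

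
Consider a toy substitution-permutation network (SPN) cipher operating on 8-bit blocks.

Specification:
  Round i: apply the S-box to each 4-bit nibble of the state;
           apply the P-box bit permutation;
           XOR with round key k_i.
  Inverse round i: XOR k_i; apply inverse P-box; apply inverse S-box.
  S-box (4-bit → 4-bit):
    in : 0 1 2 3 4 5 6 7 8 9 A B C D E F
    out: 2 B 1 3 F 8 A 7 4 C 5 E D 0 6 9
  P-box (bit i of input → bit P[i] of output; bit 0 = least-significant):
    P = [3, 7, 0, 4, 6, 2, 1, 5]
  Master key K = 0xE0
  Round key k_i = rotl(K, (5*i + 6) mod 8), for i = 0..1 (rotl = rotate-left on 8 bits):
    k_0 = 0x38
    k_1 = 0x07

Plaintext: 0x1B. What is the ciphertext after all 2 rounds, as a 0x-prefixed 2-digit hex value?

s_0 = plaintext = 0x1B
s_1 = Round(s_0, k_0) = 0xCD
s_2 = Round(s_1, k_1) = 0x65

0x65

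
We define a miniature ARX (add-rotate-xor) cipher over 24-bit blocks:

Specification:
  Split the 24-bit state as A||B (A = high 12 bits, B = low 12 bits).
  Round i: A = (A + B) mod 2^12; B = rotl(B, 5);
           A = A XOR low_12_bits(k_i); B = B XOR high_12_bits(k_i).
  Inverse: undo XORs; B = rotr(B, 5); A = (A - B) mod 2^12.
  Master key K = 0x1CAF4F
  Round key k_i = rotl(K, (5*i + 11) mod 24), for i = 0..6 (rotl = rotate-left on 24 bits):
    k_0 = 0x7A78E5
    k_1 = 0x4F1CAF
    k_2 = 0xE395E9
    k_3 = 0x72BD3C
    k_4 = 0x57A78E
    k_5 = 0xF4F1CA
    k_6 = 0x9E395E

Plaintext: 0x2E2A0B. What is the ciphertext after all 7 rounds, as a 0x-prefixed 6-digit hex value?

s_0 = plaintext = 0x2E2A0B
s_1 = Round(s_0, k_0) = 0x4086D3
s_2 = Round(s_1, k_1) = 0x674E9C
s_3 = Round(s_2, k_2) = 0x0F9DA4
s_4 = Round(s_3, k_3) = 0x3A13B0
s_5 = Round(s_4, k_4) = 0x0DF37D
s_6 = Round(s_5, k_5) = 0x5960E9
s_7 = Round(s_6, k_6) = 0xF214C2

0xF214C2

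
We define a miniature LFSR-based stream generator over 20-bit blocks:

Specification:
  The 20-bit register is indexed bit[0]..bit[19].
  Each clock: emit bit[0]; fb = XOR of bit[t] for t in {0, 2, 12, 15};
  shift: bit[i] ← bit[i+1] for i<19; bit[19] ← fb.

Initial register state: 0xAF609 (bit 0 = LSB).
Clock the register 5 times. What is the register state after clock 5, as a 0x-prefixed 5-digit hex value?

reg_0 = 0xAF609
clock 1: out=1, reg = 0xD7B04
clock 2: out=0, reg = 0x6BD82
clock 3: out=0, reg = 0x35EC1
clock 4: out=1, reg = 0x1AF60
clock 5: out=0, reg = 0x8D7B0

0x8D7B0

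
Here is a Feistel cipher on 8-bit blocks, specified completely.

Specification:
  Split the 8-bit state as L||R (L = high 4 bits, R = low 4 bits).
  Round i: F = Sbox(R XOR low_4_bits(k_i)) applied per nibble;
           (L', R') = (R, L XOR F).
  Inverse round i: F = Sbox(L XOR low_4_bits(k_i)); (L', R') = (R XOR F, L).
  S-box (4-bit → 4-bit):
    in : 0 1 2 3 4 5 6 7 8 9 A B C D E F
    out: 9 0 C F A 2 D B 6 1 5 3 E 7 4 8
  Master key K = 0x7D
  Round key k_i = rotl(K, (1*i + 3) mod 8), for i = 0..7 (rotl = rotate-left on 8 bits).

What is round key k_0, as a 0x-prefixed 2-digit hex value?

0xEB

K = 0x7D
k_0 = rotl(K, (1*0+3) mod 8) = rotl(K, 3) = 0xEB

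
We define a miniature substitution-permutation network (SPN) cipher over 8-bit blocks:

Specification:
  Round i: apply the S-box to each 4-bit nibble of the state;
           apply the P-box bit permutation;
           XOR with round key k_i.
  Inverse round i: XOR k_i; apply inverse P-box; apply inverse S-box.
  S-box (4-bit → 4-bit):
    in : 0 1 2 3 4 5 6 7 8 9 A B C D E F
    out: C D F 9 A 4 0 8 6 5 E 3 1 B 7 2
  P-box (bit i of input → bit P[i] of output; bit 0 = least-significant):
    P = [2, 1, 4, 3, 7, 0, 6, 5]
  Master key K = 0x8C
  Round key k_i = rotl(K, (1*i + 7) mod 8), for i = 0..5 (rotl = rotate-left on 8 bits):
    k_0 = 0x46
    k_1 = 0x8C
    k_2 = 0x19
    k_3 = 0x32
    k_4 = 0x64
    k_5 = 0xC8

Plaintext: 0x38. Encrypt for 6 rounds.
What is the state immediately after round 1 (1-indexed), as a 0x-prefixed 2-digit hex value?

s_0 = plaintext = 0x38
s_1 = Round(s_0, k_0) = 0xF4
s_2 = Round(s_1, k_1) = 0x87
s_3 = Round(s_2, k_2) = 0x50
s_4 = Round(s_3, k_3) = 0x6A
s_5 = Round(s_4, k_4) = 0x7E
s_6 = Round(s_5, k_5) = 0xFE

0xF4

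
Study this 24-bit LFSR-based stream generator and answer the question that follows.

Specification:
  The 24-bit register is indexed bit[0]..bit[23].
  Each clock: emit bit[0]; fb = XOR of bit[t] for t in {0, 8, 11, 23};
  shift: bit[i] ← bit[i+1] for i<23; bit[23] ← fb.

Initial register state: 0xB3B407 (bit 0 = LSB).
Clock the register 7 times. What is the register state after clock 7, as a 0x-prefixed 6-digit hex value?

0x796768

reg_0 = 0xB3B407
clock 1: out=1, reg = 0x59DA03
clock 2: out=1, reg = 0x2CED01
clock 3: out=1, reg = 0x967680
clock 4: out=0, reg = 0xCB3B40
clock 5: out=0, reg = 0xE59DA0
clock 6: out=0, reg = 0xF2CED0
clock 7: out=0, reg = 0x796768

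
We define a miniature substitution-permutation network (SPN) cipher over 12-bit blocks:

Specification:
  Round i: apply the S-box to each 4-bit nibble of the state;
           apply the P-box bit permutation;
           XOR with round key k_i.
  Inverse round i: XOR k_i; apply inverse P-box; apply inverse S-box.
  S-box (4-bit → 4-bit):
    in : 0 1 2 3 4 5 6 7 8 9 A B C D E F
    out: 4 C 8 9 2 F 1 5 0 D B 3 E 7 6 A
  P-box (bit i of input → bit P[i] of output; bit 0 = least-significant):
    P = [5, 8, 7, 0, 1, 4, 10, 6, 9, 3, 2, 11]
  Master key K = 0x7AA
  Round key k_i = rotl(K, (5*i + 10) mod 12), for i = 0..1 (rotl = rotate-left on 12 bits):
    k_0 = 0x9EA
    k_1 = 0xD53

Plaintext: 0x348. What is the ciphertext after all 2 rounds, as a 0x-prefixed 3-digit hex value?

s_0 = plaintext = 0x348
s_1 = Round(s_0, k_0) = 0x3FA
s_2 = Round(s_1, k_1) = 0x622

0x622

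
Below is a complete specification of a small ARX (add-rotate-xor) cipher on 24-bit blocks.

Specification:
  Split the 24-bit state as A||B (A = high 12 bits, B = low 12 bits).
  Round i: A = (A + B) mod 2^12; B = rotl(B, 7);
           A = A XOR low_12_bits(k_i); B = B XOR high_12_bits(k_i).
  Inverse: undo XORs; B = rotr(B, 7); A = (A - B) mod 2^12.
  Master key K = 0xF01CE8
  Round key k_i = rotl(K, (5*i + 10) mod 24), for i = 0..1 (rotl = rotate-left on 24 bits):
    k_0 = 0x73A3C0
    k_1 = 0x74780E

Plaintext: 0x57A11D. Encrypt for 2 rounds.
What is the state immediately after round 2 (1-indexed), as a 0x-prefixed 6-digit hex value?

0x707E0A

s_0 = plaintext = 0x57A11D
s_1 = Round(s_0, k_0) = 0x5579B2
s_2 = Round(s_1, k_1) = 0x707E0A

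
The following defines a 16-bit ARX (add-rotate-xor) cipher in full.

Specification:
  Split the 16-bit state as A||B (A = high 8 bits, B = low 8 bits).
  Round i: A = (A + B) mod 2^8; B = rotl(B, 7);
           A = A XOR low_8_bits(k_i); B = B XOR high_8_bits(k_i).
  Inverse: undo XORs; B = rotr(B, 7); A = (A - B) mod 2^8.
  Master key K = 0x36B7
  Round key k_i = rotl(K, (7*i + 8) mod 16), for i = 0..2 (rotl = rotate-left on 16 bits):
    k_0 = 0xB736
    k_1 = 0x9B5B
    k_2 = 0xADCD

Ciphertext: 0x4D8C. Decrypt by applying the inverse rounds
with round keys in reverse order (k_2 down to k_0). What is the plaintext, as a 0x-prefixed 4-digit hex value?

s_0 = ciphertext = 0x4D8C
s_1 = InvRound(s_0, k_2) = 0x3E42
s_2 = InvRound(s_1, k_1) = 0xB2B3
s_3 = InvRound(s_2, k_0) = 0x7C08

0x7C08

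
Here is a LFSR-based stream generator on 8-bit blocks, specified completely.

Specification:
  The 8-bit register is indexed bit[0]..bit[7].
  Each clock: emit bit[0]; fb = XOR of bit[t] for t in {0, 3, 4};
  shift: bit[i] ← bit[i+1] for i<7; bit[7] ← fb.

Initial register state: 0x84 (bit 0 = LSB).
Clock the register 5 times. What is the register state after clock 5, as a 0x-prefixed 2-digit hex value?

0xE4

reg_0 = 0x84
clock 1: out=0, reg = 0x42
clock 2: out=0, reg = 0x21
clock 3: out=1, reg = 0x90
clock 4: out=0, reg = 0xC8
clock 5: out=0, reg = 0xE4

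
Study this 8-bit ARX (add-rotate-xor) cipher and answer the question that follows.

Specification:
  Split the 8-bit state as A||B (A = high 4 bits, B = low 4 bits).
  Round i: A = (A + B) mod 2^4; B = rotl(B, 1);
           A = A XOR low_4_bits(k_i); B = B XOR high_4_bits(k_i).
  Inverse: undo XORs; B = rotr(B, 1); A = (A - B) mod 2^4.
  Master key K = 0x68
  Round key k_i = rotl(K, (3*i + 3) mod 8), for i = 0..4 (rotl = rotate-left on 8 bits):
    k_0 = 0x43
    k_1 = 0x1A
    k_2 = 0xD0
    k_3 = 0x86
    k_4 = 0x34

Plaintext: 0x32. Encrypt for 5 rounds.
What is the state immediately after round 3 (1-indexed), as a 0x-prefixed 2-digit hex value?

0xDF

s_0 = plaintext = 0x32
s_1 = Round(s_0, k_0) = 0x60
s_2 = Round(s_1, k_1) = 0xC1
s_3 = Round(s_2, k_2) = 0xDF
s_4 = Round(s_3, k_3) = 0xA7
s_5 = Round(s_4, k_4) = 0x5D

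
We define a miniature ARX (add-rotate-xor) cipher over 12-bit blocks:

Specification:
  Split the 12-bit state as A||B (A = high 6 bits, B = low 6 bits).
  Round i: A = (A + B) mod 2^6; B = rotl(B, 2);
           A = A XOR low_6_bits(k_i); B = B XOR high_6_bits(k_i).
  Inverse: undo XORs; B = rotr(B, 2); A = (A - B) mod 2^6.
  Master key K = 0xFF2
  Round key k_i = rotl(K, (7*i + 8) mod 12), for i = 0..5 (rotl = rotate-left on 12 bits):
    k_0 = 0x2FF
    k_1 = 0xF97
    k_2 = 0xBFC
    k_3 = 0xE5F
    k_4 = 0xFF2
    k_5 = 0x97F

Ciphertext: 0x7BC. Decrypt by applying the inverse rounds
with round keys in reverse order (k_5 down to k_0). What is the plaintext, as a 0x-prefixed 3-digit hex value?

0xADE

s_0 = ciphertext = 0x7BC
s_1 = InvRound(s_0, k_5) = 0x2D6
s_2 = InvRound(s_1, k_4) = 0x7DA
s_3 = InvRound(s_2, k_3) = 0x238
s_4 = InvRound(s_3, k_2) = 0xFF5
s_5 = InvRound(s_4, k_1) = 0xDB2
s_6 = InvRound(s_5, k_0) = 0xADE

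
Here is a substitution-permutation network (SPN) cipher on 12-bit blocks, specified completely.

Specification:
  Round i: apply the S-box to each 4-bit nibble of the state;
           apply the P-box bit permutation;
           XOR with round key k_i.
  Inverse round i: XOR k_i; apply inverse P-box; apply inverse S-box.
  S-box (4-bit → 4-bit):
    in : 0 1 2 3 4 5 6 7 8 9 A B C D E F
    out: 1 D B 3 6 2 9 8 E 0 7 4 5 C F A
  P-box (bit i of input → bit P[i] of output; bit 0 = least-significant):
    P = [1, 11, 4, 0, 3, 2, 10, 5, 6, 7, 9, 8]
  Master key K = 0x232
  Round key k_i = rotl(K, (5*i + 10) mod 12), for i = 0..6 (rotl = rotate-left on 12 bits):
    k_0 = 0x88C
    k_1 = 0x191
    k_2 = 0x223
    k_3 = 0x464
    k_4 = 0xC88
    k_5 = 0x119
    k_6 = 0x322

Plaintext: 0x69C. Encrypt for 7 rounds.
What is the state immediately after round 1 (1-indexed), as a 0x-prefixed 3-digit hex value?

0x9DE

s_0 = plaintext = 0x69C
s_1 = Round(s_0, k_0) = 0x9DE
s_2 = Round(s_1, k_1) = 0xDA2
s_3 = Round(s_2, k_2) = 0xD2C
s_4 = Round(s_3, k_3) = 0x75A
s_5 = Round(s_4, k_4) = 0x59E
s_6 = Round(s_5, k_5) = 0x98A
s_7 = Round(s_6, k_6) = 0xF14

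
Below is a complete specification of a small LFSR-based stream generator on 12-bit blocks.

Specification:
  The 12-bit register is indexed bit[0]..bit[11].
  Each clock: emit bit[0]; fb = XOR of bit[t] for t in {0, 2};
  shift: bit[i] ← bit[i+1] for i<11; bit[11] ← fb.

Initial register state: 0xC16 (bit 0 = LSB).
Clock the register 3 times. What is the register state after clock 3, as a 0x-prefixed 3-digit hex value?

reg_0 = 0xC16
clock 1: out=0, reg = 0xE0B
clock 2: out=1, reg = 0xF05
clock 3: out=1, reg = 0x782

0x782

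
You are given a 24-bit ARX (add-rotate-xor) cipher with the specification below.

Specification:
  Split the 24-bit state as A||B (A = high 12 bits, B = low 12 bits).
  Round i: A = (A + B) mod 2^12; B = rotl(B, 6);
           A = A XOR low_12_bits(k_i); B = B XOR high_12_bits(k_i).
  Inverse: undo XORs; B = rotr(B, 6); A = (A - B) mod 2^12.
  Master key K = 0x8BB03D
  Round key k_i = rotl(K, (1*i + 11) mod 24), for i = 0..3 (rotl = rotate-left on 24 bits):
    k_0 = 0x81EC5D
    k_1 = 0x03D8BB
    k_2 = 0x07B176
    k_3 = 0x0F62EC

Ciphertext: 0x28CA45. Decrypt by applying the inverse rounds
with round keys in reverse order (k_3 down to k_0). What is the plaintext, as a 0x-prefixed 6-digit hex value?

0x94A3EF

s_0 = ciphertext = 0x28CA45
s_1 = InvRound(s_0, k_3) = 0x376CEA
s_2 = InvRound(s_1, k_2) = 0xD8E472
s_3 = InvRound(s_2, k_1) = 0x1643D1
s_4 = InvRound(s_3, k_0) = 0x94A3EF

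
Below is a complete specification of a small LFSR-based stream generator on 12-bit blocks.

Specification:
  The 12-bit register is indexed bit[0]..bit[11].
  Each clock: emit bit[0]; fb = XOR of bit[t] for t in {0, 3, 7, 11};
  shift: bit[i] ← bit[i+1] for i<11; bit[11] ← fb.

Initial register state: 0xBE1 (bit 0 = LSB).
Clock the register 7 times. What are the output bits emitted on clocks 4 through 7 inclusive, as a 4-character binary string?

reg_0 = 0xBE1
clock 1: out=1, reg = 0xDF0
clock 2: out=0, reg = 0x6F8
clock 3: out=0, reg = 0x37C
clock 4: out=0, reg = 0x9BE
clock 5: out=0, reg = 0xCDF
clock 6: out=1, reg = 0x66F
clock 7: out=1, reg = 0x337

0011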